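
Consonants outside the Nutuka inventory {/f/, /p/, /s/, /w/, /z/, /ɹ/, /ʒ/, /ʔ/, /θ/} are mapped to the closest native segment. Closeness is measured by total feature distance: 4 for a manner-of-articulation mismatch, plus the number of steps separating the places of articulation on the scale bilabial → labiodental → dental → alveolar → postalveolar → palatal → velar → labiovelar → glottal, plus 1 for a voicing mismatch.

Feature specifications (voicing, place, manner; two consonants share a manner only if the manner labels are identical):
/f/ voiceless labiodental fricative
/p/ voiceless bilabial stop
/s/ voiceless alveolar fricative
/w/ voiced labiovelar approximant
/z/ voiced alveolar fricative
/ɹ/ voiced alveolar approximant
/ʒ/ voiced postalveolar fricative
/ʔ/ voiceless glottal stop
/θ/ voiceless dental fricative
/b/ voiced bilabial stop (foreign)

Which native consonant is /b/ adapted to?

p

/p/ is closest: same manner (stop), place distance 0 (bilabial→bilabial), voicing differs (+1); total 1. Next closest is /f/ at distance 6.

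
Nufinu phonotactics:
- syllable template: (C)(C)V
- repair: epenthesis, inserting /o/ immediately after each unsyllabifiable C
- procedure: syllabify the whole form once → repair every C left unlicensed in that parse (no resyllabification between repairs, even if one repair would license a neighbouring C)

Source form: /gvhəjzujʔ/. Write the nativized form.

govhəjzujoʔo

Under (C)(C)V, the unsyllabifiable consonants are /g/, /j/, /ʔ/ (no codas are permitted; onsets may contain at most 2 consonants).
Each unlicensed consonant becomes the onset of a new syllable: /g/ → /go/, /j/ → /jo/, /ʔ/ → /ʔo/.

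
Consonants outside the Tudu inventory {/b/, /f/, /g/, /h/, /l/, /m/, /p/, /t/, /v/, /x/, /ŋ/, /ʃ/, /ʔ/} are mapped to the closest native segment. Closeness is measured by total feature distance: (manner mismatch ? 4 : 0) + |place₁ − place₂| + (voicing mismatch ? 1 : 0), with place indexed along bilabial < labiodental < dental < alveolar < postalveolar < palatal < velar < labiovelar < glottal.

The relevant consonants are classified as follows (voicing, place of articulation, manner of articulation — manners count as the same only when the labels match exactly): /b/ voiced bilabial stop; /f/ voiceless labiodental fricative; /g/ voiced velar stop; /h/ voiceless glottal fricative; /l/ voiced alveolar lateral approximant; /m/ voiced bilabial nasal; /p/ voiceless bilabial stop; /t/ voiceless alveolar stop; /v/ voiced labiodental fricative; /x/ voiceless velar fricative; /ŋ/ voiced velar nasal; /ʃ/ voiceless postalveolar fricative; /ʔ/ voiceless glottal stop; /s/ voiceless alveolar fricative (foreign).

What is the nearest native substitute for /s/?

ʃ

/ʃ/ is closest: same manner (fricative), place distance 1 (alveolar→postalveolar), same voicing; total 1. Next closest is /f/ at distance 2.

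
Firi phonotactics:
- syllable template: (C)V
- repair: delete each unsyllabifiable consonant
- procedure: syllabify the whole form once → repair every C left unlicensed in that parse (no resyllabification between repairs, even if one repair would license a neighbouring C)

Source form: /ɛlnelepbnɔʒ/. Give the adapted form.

Under (C)V, the unsyllabifiable consonants are /l/, /p/, /b/, /ʒ/ (no codas are permitted; onsets are limited to one consonant).
Deleting the stranded consonants removes /l/, /p/, /b/, /ʒ/.

ɛnelenɔ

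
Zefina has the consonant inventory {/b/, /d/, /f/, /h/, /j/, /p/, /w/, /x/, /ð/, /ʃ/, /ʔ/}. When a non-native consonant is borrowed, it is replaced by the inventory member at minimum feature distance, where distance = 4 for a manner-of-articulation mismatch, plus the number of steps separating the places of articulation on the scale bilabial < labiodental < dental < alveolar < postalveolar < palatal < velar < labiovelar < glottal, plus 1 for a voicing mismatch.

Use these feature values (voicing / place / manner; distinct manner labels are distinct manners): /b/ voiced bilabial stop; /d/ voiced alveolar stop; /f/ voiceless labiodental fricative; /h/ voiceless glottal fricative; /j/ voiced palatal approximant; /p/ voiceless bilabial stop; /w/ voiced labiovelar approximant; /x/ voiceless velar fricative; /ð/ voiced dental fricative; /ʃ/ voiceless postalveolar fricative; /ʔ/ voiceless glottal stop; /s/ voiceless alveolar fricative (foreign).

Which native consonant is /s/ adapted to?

ʃ

/ʃ/ is closest: same manner (fricative), place distance 1 (alveolar→postalveolar), same voicing; total 1. Next closest is /f/ at distance 2.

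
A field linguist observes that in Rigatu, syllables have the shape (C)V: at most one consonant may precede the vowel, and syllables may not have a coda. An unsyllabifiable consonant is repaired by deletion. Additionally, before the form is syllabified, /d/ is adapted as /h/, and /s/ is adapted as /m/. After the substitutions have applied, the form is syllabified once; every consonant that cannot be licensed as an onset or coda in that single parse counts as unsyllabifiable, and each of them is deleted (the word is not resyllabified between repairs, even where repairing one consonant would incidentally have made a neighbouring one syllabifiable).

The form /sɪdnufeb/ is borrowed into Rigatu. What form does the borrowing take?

mɪnufe

Substitution: /s/ → /m/, /d/ → /h/, giving /mɪhnufeb/.
Under (C)V, the unsyllabifiable consonants are /h/, /b/ (no codas are permitted; onsets are limited to one consonant).
Each unlicensed consonant is deleted: /h/, /b/.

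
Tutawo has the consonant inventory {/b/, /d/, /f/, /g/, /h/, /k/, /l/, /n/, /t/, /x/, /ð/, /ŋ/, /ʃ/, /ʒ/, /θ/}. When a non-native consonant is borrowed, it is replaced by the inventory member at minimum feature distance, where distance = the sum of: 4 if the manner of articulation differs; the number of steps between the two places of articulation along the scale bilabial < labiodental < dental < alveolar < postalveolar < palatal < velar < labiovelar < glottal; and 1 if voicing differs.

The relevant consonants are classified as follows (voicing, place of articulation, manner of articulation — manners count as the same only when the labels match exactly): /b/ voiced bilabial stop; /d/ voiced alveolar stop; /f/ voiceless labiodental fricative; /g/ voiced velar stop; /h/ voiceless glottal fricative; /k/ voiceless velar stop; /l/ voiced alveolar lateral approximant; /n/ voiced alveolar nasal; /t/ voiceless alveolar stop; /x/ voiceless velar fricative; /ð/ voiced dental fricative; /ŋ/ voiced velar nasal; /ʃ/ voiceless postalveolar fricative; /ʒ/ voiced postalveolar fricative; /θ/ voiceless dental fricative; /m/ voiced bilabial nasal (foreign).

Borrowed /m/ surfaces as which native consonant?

/n/ is closest: same manner (nasal), place distance 3 (bilabial→alveolar), same voicing; total 3. Next closest is /b/ at distance 4.

n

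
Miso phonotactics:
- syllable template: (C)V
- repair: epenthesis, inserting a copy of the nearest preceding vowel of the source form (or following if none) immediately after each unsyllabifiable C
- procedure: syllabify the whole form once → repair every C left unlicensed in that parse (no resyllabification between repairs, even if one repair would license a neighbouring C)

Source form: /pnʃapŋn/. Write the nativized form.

Syllabifying with onset maximization leaves /p/, /n/, /p/, /ŋ/, /n/ stranded (no codas are permitted; onsets are limited to one consonant).
Each unlicensed consonant becomes the onset of a new syllable: /p/ → /pa/, /n/ → /na/, /p/ → /pa/, /ŋ/ → /ŋa/, /n/ → /na/.

panaʃapaŋana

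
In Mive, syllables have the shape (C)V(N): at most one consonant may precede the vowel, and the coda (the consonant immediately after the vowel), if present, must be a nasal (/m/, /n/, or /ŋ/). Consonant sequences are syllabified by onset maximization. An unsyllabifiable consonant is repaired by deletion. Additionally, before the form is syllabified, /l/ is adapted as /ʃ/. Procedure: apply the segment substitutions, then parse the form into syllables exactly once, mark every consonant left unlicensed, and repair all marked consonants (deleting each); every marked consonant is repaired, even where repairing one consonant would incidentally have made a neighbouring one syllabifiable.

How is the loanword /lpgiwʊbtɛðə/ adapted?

giwʊtɛðə

Substitution: /l/ → /ʃ/, giving /ʃpgiwʊbtɛðə/.
Syllabifying with onset maximization leaves /ʃ/, /p/, /b/ stranded (only a nasal (/m/, /n/, or /ŋ/) is licensed in coda position; onsets are limited to one consonant).
Deletion applies to /ʃ/, /p/, /b/.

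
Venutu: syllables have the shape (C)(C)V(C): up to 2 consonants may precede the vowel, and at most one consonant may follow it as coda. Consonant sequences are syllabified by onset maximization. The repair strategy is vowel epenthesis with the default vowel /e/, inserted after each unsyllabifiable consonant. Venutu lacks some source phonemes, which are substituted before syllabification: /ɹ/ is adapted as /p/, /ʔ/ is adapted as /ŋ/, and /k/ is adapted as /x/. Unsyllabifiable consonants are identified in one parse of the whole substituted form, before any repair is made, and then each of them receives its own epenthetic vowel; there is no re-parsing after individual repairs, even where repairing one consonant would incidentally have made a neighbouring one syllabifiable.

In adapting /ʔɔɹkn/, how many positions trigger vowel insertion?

2

After substitution the input is /ŋɔpxn/.
The unsyllabifiable consonants are /x/, /n/; each receives one epenthetic vowel.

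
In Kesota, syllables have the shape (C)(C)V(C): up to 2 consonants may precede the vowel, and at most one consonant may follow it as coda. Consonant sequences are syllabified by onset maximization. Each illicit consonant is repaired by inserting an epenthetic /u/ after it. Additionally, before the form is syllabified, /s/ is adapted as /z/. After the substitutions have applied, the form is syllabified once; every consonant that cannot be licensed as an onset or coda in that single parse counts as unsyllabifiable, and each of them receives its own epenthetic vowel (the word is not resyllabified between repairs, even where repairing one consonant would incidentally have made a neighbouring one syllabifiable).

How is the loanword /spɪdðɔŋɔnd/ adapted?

zpɪdðɔŋɔndu

Substitution: /s/ → /z/, giving /zpɪdðɔŋɔnd/.
Syllabifying with onset maximization leaves /d/ stranded (at most one coda consonant is licensed; onsets may contain at most 2 consonants).
Inserting the epenthetic vowel yields /d/ → /du/.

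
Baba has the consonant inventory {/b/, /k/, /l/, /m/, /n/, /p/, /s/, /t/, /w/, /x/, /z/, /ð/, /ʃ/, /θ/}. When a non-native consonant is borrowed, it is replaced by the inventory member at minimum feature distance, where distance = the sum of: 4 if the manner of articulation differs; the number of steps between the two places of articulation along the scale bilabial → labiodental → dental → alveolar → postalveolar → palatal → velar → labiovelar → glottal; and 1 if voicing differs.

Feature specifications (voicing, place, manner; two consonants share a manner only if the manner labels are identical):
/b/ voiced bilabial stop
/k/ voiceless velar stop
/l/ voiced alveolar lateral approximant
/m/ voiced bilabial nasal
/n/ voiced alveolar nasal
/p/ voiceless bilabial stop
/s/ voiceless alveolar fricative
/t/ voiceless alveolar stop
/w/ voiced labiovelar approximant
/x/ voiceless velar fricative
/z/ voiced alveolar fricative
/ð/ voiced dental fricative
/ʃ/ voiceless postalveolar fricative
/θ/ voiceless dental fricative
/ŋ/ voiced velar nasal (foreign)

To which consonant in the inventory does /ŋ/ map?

/n/ is closest: same manner (nasal), place distance 3 (velar→alveolar), same voicing; total 3. Next closest is /k/ at distance 5.

n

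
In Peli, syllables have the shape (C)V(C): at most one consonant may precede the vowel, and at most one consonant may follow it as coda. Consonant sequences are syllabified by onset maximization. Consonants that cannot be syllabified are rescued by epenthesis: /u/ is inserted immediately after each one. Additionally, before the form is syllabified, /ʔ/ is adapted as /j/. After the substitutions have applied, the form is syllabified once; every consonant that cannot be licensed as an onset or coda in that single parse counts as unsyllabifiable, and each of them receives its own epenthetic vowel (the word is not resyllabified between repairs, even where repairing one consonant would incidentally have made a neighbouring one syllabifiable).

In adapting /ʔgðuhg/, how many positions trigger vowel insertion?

After substitution the input is /jgðuhg/.
The unsyllabifiable consonants are /j/, /g/, /g/; each receives one epenthetic vowel.

3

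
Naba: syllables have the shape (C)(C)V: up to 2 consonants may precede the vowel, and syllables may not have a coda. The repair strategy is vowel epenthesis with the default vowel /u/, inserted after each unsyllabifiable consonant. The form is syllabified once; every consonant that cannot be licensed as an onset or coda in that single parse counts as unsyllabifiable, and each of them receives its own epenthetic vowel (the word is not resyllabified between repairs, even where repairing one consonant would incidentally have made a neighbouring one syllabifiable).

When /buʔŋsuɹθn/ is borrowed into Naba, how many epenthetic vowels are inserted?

4

The unsyllabifiable consonants are /ʔ/, /ɹ/, /θ/, /n/; each receives one epenthetic vowel.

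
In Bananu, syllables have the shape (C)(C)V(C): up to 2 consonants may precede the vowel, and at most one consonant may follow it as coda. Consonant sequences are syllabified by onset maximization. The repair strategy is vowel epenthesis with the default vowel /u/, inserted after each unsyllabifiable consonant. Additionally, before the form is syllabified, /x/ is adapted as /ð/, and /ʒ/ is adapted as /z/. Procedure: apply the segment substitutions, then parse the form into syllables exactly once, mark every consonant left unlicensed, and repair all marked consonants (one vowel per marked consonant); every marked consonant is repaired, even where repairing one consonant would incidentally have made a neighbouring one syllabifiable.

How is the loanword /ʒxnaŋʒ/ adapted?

Substitution: /ʒ/ → /z/, /x/ → /ð/, giving /zðnaŋz/.
The consonants /z/, /z/ cannot be parsed into a legal (C)(C)V(C) syllable (at most one coda consonant is licensed; onsets may contain at most 2 consonants).
Each unlicensed consonant becomes the onset of a new syllable: /z/ → /zu/, /z/ → /zu/.

zuðnaŋzu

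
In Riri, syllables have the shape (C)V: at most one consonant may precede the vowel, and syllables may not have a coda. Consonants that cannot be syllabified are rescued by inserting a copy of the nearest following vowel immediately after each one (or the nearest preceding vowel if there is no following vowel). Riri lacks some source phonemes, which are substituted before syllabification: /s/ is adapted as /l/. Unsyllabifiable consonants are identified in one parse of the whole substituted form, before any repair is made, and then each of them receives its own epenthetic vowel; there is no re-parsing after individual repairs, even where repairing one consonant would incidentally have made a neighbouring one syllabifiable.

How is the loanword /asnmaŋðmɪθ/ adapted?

Substitution: /s/ → /l/, giving /alnmaŋðmɪθ/.
The consonants /l/, /n/, /ŋ/, /ð/, /θ/ cannot be parsed into a legal (C)V syllable (no codas are permitted; onsets are limited to one consonant).
Each unlicensed consonant becomes the onset of a new syllable: /l/ → /la/, /n/ → /na/, /ŋ/ → /ŋɪ/, /ð/ → /ðɪ/, /θ/ → /θɪ/.

alanamaŋɪðɪmɪθɪ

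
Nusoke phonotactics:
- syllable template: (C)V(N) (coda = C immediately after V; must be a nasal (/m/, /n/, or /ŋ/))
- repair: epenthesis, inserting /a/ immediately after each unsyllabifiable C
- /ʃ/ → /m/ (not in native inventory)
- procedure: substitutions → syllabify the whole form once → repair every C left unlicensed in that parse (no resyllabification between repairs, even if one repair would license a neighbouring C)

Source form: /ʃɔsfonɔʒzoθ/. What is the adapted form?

mɔsafonɔʒazoθa

Substitution: /ʃ/ → /m/, giving /mɔsfonɔʒzoθ/.
Syllabifying with onset maximization leaves /s/, /ʒ/, /θ/ stranded (only a nasal (/m/, /n/, or /ŋ/) is licensed in coda position; onsets are limited to one consonant).
Epenthesis after each stranded consonant: /s/ → /sa/, /ʒ/ → /ʒa/, /θ/ → /θa/.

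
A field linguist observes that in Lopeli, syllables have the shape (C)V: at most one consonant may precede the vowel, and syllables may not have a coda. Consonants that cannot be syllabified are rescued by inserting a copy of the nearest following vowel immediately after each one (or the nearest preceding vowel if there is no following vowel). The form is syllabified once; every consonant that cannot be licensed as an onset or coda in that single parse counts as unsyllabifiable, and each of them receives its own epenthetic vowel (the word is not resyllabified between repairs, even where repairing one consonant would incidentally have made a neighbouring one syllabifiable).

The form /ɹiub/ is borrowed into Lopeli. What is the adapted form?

ɹiubu

Under (C)V, the unsyllabifiable consonants are /b/ (no codas are permitted; onsets are limited to one consonant).
Each unlicensed consonant becomes the onset of a new syllable: /b/ → /bu/.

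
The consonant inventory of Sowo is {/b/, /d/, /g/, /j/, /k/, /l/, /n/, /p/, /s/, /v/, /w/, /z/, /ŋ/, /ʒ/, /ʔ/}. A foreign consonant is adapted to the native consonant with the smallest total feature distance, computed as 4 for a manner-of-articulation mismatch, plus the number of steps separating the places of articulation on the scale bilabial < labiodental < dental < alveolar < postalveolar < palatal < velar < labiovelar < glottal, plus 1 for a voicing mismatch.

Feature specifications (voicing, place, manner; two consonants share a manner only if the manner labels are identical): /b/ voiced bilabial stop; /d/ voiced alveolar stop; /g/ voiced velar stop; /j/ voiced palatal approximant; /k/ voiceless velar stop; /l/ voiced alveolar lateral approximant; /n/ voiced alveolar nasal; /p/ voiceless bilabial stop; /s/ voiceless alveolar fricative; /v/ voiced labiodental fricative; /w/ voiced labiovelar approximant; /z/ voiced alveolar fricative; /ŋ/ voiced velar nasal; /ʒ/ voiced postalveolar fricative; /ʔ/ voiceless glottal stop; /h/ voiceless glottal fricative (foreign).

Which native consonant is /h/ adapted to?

/ʔ/ is closest: manner differs (fricative→stop, +4), place distance 0 (glottal→glottal), same voicing; total 4. Next closest is /s/ at distance 5.

ʔ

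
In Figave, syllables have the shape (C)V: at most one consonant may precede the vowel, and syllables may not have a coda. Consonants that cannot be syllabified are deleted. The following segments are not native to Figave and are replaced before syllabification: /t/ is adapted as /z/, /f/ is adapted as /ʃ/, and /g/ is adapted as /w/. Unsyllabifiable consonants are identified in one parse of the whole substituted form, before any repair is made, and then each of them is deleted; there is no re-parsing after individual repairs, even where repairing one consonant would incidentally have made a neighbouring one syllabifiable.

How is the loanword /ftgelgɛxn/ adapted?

wewɛ

Substitution: /f/ → /ʃ/, /t/ → /z/, /g/ → /w/, giving /ʃzwelwɛxn/.
The consonants /ʃ/, /z/, /l/, /x/, /n/ cannot be parsed into a legal (C)V syllable (no codas are permitted; onsets are limited to one consonant).
Deletion applies to /ʃ/, /z/, /l/, /x/, /n/.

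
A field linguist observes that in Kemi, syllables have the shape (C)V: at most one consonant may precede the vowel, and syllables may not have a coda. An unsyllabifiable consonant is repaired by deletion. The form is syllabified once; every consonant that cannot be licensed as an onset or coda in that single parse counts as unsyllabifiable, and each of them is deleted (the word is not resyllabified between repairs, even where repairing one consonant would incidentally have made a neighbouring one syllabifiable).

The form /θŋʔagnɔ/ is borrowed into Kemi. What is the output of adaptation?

The consonants /θ/, /ŋ/, /g/ cannot be parsed into a legal (C)V syllable (no codas are permitted; onsets are limited to one consonant).
Deletion applies to /θ/, /ŋ/, /g/.

ʔanɔ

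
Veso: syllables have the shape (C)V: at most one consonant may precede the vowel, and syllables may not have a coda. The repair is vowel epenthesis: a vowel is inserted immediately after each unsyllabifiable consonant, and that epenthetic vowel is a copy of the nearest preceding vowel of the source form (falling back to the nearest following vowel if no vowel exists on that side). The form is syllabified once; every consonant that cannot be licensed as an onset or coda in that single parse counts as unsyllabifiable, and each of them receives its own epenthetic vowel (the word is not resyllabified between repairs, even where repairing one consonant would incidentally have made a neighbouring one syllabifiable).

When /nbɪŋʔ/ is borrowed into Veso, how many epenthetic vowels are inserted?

3

The unsyllabifiable consonants are /n/, /ŋ/, /ʔ/; each receives one epenthetic vowel.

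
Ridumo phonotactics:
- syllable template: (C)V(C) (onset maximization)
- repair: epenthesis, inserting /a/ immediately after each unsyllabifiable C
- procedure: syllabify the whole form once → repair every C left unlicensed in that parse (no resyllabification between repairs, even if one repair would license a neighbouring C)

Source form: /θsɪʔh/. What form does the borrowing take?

Under (C)V(C), the unsyllabifiable consonants are /θ/, /h/ (at most one coda consonant is licensed; onsets are limited to one consonant).
Epenthesis after each stranded consonant: /θ/ → /θa/, /h/ → /ha/.

θasɪʔha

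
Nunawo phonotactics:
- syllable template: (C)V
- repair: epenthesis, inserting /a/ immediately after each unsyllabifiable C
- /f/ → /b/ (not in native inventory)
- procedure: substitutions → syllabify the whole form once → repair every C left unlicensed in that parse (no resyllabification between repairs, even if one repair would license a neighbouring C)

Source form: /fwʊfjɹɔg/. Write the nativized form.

bawʊbajaɹɔga

Substitution: /f/ → /b/, giving /bwʊbjɹɔg/.
Under (C)V, the unsyllabifiable consonants are /b/, /b/, /j/, /g/ (no codas are permitted; onsets are limited to one consonant).
Epenthesis after each stranded consonant: /b/ → /ba/, /b/ → /ba/, /j/ → /ja/, /g/ → /ga/.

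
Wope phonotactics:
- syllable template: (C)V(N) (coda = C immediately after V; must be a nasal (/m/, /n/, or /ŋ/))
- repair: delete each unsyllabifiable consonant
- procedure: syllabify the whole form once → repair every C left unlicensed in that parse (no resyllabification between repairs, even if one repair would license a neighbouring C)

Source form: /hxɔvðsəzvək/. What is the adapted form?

Under (C)V(N), the unsyllabifiable consonants are /h/, /v/, /ð/, /z/, /k/ (only a nasal (/m/, /n/, or /ŋ/) is licensed in coda position; onsets are limited to one consonant).
Each unlicensed consonant is deleted: /h/, /v/, /ð/, /z/, /k/.

xɔsəvə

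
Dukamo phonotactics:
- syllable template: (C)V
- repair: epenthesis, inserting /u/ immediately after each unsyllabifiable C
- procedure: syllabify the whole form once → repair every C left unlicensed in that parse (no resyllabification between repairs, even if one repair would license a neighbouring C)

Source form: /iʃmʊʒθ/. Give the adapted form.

The consonants /ʃ/, /ʒ/, /θ/ cannot be parsed into a legal (C)V syllable (no codas are permitted; onsets are limited to one consonant).
Each unlicensed consonant becomes the onset of a new syllable: /ʃ/ → /ʃu/, /ʒ/ → /ʒu/, /θ/ → /θu/.

iʃumʊʒuθu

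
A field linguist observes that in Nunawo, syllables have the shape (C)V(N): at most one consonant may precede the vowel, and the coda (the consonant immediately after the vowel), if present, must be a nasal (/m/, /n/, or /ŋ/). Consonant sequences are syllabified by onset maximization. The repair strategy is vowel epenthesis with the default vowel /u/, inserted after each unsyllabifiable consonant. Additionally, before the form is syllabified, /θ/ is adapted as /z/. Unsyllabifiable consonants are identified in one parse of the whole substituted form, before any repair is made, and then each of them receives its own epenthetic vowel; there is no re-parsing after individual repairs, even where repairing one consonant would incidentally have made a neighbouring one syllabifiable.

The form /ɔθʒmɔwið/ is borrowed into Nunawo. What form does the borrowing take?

Substitution: /θ/ → /z/, giving /ɔzʒmɔwið/.
The consonants /z/, /ʒ/, /ð/ cannot be parsed into a legal (C)V(N) syllable (only a nasal (/m/, /n/, or /ŋ/) is licensed in coda position; onsets are limited to one consonant).
Each unlicensed consonant becomes the onset of a new syllable: /z/ → /zu/, /ʒ/ → /ʒu/, /ð/ → /ðu/.

ɔzuʒumɔwiðu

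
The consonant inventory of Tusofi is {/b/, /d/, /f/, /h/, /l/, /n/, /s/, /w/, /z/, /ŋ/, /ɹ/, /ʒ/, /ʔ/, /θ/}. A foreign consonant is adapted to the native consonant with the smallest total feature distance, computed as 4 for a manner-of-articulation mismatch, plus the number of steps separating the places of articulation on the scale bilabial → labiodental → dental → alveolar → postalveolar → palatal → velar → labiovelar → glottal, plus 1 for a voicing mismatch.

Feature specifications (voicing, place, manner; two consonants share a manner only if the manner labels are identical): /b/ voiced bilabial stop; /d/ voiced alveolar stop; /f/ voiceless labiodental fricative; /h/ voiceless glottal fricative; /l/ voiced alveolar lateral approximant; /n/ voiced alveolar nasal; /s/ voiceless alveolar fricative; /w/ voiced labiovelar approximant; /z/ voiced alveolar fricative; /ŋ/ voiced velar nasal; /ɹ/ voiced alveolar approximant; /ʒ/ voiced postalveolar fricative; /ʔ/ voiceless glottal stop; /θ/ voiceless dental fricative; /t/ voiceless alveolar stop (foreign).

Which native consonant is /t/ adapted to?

/d/ is closest: same manner (stop), place distance 0 (alveolar→alveolar), voicing differs (+1); total 1. Next closest is /b/ at distance 4.

d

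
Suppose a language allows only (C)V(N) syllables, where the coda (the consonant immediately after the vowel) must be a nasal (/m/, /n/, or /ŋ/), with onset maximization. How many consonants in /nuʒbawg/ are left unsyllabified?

3

The consonants /ʒ/, /w/, /g/ cannot be parsed into a legal (C)V(N) syllable (only a nasal (/m/, /n/, or /ŋ/) is licensed in coda position; onsets are limited to one consonant).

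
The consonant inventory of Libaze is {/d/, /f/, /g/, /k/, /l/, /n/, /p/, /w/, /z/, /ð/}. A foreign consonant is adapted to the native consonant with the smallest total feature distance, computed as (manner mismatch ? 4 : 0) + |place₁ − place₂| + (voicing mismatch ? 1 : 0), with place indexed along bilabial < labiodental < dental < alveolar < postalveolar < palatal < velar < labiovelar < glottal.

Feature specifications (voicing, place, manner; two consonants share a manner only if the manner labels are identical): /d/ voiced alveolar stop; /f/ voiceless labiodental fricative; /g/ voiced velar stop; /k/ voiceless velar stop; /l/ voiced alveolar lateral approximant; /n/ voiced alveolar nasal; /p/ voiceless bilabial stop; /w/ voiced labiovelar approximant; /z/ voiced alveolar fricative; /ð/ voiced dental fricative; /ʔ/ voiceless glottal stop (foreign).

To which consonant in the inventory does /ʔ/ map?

k

/k/ is closest: same manner (stop), place distance 2 (glottal→velar), same voicing; total 2. Next closest is /g/ at distance 3.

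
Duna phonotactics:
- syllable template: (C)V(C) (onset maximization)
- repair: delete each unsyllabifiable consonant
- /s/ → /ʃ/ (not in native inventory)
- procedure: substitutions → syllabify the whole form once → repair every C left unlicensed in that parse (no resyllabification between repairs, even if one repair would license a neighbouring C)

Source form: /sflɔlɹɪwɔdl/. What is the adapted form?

lɔlɹɪwɔd

Substitution: /s/ → /ʃ/, giving /ʃflɔlɹɪwɔdl/.
Syllabifying with onset maximization leaves /ʃ/, /f/, /l/ stranded (at most one coda consonant is licensed; onsets are limited to one consonant).
Deletion applies to /ʃ/, /f/, /l/.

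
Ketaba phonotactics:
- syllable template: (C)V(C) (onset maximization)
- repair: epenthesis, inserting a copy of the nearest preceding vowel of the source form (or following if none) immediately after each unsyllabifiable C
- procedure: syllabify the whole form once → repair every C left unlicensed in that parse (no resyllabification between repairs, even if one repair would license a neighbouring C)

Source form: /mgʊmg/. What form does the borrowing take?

The consonants /m/, /g/ cannot be parsed into a legal (C)V(C) syllable (at most one coda consonant is licensed; onsets are limited to one consonant).
Epenthesis after each stranded consonant: /m/ → /mʊ/, /g/ → /gʊ/.

mʊgʊmgʊ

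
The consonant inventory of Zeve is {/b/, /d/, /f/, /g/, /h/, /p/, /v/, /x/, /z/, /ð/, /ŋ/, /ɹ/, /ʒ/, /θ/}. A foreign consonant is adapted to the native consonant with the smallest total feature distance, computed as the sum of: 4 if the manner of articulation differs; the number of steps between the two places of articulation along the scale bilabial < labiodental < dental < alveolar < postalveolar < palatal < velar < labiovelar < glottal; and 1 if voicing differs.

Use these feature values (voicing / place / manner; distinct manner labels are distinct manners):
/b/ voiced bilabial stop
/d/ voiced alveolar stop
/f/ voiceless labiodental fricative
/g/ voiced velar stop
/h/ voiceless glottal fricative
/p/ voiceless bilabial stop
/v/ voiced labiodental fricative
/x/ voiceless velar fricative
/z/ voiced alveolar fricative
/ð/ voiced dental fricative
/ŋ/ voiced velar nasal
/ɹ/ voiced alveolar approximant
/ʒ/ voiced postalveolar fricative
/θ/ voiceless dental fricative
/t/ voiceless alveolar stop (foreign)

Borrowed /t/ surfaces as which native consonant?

d

/d/ is closest: same manner (stop), place distance 0 (alveolar→alveolar), voicing differs (+1); total 1. Next closest is /p/ at distance 3.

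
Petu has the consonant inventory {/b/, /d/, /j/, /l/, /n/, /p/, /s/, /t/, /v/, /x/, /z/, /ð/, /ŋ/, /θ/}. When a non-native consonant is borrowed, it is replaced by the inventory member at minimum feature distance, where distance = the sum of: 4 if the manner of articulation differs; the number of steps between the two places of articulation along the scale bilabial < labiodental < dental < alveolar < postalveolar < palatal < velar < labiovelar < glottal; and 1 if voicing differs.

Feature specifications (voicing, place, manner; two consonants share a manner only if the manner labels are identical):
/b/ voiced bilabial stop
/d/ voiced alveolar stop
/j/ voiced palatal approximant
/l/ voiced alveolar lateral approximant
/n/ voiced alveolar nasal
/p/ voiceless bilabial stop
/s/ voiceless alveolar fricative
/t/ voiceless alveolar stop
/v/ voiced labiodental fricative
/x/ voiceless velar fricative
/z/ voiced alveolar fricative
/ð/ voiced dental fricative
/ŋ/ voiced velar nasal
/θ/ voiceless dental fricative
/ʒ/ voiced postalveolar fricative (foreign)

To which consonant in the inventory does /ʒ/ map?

z

/z/ is closest: same manner (fricative), place distance 1 (postalveolar→alveolar), same voicing; total 1. Next closest is /s/ at distance 2.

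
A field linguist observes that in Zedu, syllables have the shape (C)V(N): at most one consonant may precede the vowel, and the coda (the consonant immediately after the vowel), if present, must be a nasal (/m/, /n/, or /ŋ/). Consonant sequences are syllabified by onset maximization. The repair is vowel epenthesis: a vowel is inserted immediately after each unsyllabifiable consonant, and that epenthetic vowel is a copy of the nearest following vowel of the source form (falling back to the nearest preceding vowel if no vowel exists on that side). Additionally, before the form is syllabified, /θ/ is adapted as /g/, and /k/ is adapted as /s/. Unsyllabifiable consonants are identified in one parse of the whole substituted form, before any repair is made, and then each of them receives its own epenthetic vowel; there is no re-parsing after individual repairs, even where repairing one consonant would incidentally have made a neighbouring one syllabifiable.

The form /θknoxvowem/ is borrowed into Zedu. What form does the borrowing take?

Substitution: /θ/ → /g/, /k/ → /s/, giving /gsnoxvowem/.
The consonants /g/, /s/, /x/ cannot be parsed into a legal (C)V(N) syllable (only a nasal (/m/, /n/, or /ŋ/) is licensed in coda position; onsets are limited to one consonant).
Each unlicensed consonant becomes the onset of a new syllable: /g/ → /go/, /s/ → /so/, /x/ → /xo/.

gosonoxovowem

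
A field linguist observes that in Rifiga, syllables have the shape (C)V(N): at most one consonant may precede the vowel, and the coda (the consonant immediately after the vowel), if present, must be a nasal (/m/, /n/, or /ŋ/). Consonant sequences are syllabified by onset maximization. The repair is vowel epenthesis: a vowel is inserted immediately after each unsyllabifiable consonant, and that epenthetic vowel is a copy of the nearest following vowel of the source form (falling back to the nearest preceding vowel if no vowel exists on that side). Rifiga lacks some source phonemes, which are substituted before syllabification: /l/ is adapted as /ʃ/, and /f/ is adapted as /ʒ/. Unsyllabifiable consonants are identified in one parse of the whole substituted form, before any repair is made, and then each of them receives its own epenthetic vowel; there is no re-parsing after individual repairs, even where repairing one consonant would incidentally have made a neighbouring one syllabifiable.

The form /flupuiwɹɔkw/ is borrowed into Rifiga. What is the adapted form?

Substitution: /f/ → /ʒ/, /l/ → /ʃ/, giving /ʒʃupuiwɹɔkw/.
Syllabifying with onset maximization leaves /ʒ/, /w/, /k/, /w/ stranded (only a nasal (/m/, /n/, or /ŋ/) is licensed in coda position; onsets are limited to one consonant).
Inserting the epenthetic vowel yields /ʒ/ → /ʒu/, /w/ → /wɔ/, /k/ → /kɔ/, /w/ → /wɔ/.

ʒuʃupuiwɔɹɔkɔwɔ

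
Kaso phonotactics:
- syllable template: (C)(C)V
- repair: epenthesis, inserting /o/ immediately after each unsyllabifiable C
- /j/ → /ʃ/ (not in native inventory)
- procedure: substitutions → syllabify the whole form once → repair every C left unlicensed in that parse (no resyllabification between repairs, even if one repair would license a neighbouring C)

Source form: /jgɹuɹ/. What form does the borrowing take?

Substitution: /j/ → /ʃ/, giving /ʃgɹuɹ/.
The consonants /ʃ/, /ɹ/ cannot be parsed into a legal (C)(C)V syllable (no codas are permitted; onsets may contain at most 2 consonants).
Epenthesis after each stranded consonant: /ʃ/ → /ʃo/, /ɹ/ → /ɹo/.

ʃogɹuɹo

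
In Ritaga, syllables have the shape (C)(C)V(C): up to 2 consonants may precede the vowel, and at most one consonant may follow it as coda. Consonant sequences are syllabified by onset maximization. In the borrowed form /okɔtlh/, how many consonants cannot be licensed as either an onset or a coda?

2

Syllabifying with onset maximization leaves /l/, /h/ stranded (at most one coda consonant is licensed; onsets may contain at most 2 consonants).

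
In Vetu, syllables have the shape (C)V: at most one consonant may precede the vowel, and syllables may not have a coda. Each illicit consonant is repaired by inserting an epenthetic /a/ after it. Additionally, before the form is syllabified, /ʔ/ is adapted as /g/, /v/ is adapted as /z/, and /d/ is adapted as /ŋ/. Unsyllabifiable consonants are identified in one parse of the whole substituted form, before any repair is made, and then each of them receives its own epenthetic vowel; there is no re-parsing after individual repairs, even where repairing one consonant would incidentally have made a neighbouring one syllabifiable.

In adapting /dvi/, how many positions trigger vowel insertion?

1

After substitution the input is /ŋzi/.
The unsyllabifiable consonants are /ŋ/; each receives one epenthetic vowel.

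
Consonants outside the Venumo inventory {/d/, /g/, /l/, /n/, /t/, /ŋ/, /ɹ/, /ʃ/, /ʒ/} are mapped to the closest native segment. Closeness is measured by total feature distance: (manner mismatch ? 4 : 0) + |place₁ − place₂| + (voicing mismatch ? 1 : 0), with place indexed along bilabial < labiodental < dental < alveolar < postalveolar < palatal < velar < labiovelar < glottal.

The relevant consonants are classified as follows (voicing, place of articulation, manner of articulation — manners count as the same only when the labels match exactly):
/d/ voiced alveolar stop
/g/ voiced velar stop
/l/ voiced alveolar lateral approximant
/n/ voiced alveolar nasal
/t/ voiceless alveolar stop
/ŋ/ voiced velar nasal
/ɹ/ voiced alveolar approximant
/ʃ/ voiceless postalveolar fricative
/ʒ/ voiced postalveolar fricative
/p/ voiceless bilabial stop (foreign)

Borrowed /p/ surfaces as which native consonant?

/t/ is closest: same manner (stop), place distance 3 (bilabial→alveolar), same voicing; total 3. Next closest is /d/ at distance 4.

t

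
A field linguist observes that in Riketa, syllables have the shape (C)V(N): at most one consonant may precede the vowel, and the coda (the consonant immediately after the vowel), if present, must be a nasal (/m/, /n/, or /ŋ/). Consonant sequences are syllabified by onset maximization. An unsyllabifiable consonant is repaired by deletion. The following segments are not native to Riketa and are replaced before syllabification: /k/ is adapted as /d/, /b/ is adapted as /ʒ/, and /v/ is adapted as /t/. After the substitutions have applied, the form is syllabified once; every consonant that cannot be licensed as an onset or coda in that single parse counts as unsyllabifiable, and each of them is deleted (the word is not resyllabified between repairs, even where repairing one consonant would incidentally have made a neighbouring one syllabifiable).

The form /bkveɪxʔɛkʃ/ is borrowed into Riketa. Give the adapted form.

Substitution: /b/ → /ʒ/, /k/ → /d/, /v/ → /t/, giving /ʒdteɪxʔɛdʃ/.
Syllabifying with onset maximization leaves /ʒ/, /d/, /x/, /d/, /ʃ/ stranded (only a nasal (/m/, /n/, or /ŋ/) is licensed in coda position; onsets are limited to one consonant).
Deleting the stranded consonants removes /ʒ/, /d/, /x/, /d/, /ʃ/.

teɪʔɛ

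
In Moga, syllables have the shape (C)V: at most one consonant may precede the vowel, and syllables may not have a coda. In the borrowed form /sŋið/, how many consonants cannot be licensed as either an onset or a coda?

2

Syllabifying with onset maximization leaves /s/, /ð/ stranded (no codas are permitted; onsets are limited to one consonant).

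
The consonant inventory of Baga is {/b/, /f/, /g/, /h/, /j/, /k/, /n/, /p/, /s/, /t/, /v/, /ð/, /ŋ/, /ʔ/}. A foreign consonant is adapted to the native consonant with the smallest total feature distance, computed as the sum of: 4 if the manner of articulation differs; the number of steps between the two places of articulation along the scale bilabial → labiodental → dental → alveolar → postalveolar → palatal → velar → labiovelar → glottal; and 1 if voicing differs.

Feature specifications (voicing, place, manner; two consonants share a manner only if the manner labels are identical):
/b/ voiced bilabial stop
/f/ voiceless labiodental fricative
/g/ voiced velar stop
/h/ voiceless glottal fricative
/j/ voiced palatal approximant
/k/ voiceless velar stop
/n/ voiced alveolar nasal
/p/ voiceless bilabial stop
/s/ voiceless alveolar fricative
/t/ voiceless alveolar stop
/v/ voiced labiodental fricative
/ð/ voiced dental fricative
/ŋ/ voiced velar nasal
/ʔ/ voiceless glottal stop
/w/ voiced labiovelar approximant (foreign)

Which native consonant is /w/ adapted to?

/j/ is closest: same manner (approximant), place distance 2 (labiovelar→palatal), same voicing; total 2. Next closest is /g/ at distance 5.

j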